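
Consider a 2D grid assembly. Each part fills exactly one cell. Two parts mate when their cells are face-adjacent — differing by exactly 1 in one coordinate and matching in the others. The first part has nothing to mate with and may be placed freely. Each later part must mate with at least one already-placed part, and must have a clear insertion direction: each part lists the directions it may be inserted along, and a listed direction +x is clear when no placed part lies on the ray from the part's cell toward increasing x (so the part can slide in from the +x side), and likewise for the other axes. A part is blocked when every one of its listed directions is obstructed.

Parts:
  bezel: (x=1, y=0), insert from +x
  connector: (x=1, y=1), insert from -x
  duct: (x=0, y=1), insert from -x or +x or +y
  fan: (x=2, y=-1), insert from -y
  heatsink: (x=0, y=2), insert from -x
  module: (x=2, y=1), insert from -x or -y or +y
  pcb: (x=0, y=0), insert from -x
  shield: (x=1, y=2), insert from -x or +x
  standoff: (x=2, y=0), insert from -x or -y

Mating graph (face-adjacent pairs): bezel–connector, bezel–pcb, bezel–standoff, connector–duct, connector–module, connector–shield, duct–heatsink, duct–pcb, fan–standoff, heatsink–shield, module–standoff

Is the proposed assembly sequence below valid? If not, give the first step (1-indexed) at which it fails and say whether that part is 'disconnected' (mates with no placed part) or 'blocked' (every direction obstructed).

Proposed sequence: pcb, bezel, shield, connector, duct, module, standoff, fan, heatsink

Invalid at step 3 (disconnected)

1. pcb@(0, 0) [-x clear] — {pcb}
2. bezel@(1, 0) [+x clear] — {bezel, pcb}
3. shield@(1, 2) — no placed neighbour ⇒ disconnected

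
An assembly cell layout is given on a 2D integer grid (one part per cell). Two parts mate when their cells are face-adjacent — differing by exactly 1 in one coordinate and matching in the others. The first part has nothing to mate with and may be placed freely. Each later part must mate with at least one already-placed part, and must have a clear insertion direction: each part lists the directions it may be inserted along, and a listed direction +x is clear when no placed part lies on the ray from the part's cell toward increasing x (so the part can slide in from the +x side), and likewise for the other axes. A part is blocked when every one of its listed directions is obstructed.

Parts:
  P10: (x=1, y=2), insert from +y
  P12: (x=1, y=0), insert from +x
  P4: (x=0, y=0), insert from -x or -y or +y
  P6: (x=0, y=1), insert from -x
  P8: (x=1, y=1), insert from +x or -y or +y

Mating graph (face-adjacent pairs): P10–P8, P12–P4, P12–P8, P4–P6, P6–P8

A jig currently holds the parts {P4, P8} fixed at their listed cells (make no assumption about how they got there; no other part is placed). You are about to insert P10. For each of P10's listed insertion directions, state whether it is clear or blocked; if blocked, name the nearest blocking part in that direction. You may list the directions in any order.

+y: clear

+y: ray from P10(1, 2) has no placed part ⇒ clear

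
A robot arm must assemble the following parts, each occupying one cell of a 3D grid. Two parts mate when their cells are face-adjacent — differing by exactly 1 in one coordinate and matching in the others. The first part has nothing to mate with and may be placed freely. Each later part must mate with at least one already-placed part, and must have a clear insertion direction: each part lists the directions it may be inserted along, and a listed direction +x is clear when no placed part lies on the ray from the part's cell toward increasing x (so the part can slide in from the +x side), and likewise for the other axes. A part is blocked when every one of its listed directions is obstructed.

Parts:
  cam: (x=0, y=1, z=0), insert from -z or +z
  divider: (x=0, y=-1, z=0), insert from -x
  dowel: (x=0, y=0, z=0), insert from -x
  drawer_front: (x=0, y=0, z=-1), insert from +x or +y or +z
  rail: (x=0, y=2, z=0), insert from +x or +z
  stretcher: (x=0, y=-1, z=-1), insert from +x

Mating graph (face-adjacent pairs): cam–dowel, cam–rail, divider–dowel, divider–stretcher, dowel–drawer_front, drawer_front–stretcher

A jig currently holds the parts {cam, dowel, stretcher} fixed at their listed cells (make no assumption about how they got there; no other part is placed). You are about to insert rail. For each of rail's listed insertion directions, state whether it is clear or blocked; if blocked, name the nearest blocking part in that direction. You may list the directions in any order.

+x: ray from rail(0, 2, 0) has no placed part ⇒ clear
+z: ray from rail(0, 2, 0) has no placed part ⇒ clear

+x: clear; +z: clear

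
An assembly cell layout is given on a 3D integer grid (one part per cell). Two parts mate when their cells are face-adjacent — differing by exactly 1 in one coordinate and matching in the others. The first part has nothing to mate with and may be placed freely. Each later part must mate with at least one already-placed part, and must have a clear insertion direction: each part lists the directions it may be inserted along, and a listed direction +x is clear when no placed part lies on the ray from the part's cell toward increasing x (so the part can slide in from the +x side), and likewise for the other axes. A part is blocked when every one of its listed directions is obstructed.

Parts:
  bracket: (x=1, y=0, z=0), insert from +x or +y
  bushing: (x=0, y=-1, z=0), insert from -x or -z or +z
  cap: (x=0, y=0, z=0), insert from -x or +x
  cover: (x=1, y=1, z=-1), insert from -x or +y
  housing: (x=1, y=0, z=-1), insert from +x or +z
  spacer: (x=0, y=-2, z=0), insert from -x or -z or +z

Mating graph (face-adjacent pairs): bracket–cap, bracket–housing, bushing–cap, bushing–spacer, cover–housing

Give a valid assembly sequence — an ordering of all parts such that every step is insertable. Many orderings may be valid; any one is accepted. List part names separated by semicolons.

1. cover@(1, 1, -1) [-x clear] — {cover}
2. housing@(1, 0, -1) [+x clear] — {cover, housing}
3. bracket@(1, 0, 0) [+x clear] — {bracket, cover, housing}
4. cap@(0, 0, 0) [-x clear] — {bracket, cap, cover, housing}
5. bushing@(0, -1, 0) [-x clear] — {bracket, bushing, cap, cover, housing}
6. spacer@(0, -2, 0) [-x clear] — {bracket, bushing, cap, cover, housing, spacer}

cover; housing; bracket; cap; bushing; spacer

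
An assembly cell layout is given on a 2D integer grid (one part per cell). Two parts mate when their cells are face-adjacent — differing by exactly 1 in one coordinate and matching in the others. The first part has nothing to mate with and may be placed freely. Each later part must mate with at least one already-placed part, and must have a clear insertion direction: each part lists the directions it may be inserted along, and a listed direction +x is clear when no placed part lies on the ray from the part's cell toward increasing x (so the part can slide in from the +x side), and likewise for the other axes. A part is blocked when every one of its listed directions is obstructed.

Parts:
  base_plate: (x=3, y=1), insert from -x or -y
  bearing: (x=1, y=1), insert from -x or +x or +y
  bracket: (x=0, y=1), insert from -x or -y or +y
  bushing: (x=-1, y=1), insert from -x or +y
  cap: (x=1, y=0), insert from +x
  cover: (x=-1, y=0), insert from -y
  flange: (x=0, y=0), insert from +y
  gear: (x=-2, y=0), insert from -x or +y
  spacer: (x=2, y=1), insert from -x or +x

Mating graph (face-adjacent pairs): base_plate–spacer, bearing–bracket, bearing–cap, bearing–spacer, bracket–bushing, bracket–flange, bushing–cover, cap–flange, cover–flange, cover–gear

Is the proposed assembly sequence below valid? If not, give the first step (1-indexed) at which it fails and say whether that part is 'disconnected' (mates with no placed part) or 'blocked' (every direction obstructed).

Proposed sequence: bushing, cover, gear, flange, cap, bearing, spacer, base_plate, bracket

Valid

1. bushing@(-1, 1) [-x clear] — {bushing}
2. cover@(-1, 0) [-y clear] — {bushing, cover}
3. gear@(-2, 0) [-x clear] — {bushing, cover, gear}
4. flange@(0, 0) [+y clear] — {bushing, cover, flange, gear}
5. cap@(1, 0) [+x clear] — {bushing, cap, cover, flange, gear}
6. bearing@(1, 1) [+x clear] — {bearing, bushing, cap, cover, flange, gear}
7. spacer@(2, 1) [+x clear] — {bearing, bushing, cap, cover, flange, gear, spacer}
8. base_plate@(3, 1) [-y clear] — {base_plate, bearing, bushing, cap, cover, flange, gear, spacer}
9. bracket@(0, 1) [+y clear] — {base_plate, bearing, bracket, bushing, cap, cover, flange, gear, spacer}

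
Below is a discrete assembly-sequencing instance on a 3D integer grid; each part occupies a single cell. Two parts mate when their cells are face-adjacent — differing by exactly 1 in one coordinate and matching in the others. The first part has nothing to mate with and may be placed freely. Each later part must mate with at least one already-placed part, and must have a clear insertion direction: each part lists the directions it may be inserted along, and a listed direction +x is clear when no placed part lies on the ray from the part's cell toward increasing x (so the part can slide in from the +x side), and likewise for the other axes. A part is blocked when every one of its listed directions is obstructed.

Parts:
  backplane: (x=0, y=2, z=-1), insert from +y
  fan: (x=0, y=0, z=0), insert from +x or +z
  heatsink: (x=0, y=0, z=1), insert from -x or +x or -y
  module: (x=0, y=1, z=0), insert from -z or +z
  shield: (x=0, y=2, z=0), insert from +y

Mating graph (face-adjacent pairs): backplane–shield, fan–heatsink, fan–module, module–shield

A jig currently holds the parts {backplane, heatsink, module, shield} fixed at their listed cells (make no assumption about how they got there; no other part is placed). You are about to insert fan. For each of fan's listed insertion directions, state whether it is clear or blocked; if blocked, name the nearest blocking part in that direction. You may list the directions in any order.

+x: ray from fan(0, 0, 0) has no placed part ⇒ clear
+z: nearest on ray is heatsink@(0, 0, 1) ⇒ blocked

+x: clear; +z: blocked by heatsink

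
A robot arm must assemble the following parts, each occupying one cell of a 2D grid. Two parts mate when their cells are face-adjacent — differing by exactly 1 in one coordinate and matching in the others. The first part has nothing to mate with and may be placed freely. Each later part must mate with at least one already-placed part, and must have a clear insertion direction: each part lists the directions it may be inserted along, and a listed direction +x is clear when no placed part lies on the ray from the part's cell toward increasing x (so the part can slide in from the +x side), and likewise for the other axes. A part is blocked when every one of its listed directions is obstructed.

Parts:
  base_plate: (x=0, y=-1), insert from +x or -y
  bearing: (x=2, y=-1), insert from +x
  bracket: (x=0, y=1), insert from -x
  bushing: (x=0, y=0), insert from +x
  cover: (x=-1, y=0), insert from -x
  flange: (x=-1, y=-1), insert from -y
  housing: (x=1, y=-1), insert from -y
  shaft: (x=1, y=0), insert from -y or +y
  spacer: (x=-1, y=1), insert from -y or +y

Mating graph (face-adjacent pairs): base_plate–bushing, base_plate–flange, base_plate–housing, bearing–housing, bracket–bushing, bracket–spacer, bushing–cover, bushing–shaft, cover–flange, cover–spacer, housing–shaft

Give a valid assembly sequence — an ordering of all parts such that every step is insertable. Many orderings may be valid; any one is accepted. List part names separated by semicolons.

1. housing@(1, -1) [-y clear] — {housing}
2. bearing@(2, -1) [+x clear] — {bearing, housing}
3. base_plate@(0, -1) [-y clear] — {base_plate, bearing, housing}
4. bushing@(0, 0) [+x clear] — {base_plate, bearing, bushing, housing}
5. cover@(-1, 0) [-x clear] — {base_plate, bearing, bushing, cover, housing}
6. flange@(-1, -1) [-y clear] — {base_plate, bearing, bushing, cover, flange, housing}
7. bracket@(0, 1) [-x clear] — {base_plate, bearing, bracket, bushing, cover, flange, housing}
8. spacer@(-1, 1) [+y clear] — {base_plate, bearing, bracket, bushing, cover, flange, housing, spacer}
9. shaft@(1, 0) [+y clear] — {base_plate, bearing, bracket, bushing, cover, flange, housing, shaft, spacer}

housing; bearing; base_plate; bushing; cover; flange; bracket; spacer; shaft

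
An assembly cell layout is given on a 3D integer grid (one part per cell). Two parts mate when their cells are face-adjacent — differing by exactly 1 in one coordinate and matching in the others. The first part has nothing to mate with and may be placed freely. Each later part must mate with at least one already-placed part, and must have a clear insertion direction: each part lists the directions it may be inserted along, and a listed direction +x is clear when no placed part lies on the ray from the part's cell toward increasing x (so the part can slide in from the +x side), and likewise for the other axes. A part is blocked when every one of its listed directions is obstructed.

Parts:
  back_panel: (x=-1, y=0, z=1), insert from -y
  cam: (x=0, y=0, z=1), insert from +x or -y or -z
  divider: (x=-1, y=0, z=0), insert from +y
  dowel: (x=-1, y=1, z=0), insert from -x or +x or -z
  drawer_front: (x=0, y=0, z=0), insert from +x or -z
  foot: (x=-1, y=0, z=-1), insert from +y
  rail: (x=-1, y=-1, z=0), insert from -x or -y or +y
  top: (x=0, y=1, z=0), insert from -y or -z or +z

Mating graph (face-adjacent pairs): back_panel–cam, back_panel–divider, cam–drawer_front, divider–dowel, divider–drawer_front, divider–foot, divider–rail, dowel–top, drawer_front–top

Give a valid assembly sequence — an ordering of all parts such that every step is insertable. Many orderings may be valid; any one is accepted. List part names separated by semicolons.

1. back_panel@(-1, 0, 1) [-y clear] — {back_panel}
2. divider@(-1, 0, 0) [+y clear] — {back_panel, divider}
3. dowel@(-1, 1, 0) [-x clear] — {back_panel, divider, dowel}
4. top@(0, 1, 0) [-y clear] — {back_panel, divider, dowel, top}
5. drawer_front@(0, 0, 0) [+x clear] — {back_panel, divider, dowel, drawer_front, top}
6. rail@(-1, -1, 0) [-x clear] — {back_panel, divider, dowel, drawer_front, rail, top}
7. foot@(-1, 0, -1) [+y clear] — {back_panel, divider, dowel, drawer_front, foot, rail, top}
8. cam@(0, 0, 1) [+x clear] — {back_panel, cam, divider, dowel, drawer_front, foot, rail, top}

back_panel; divider; dowel; top; drawer_front; rail; foot; cam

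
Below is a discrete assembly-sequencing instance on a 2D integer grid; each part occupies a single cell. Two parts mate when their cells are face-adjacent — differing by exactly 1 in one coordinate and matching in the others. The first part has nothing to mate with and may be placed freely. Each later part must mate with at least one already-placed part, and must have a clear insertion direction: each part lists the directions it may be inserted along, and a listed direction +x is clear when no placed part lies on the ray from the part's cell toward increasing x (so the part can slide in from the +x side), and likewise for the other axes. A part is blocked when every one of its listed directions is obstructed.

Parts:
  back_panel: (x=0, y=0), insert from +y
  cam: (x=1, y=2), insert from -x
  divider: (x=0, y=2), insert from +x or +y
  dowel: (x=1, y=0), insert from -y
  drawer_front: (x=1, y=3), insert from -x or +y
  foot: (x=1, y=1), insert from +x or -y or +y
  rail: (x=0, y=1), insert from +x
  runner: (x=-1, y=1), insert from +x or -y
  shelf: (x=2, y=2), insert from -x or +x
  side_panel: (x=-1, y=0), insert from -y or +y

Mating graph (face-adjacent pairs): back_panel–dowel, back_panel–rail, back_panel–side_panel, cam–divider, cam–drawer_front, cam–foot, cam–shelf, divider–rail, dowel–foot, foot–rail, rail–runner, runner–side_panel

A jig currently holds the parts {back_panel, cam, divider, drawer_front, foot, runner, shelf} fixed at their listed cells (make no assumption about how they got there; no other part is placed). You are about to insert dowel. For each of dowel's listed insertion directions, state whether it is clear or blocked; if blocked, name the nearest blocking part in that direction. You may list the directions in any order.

-y: clear

-y: ray from dowel(1, 0) has no placed part ⇒ clear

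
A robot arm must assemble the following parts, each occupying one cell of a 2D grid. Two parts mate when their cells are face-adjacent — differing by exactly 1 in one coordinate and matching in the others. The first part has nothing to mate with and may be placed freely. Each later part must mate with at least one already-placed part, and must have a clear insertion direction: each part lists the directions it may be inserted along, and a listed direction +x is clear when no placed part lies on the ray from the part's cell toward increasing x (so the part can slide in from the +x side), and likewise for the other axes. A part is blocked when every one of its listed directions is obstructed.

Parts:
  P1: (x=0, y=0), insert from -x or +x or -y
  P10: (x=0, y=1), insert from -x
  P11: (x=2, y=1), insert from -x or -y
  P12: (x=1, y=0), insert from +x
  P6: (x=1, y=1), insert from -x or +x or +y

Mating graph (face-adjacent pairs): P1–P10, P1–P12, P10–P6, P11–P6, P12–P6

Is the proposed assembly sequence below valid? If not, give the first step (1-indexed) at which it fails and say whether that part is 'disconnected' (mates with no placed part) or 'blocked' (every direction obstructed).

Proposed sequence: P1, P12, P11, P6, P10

Invalid at step 3 (disconnected)

1. P1@(0, 0) [-x clear] — {P1}
2. P12@(1, 0) [+x clear] — {P1, P12}
3. P11@(2, 1) — no placed neighbour ⇒ disconnected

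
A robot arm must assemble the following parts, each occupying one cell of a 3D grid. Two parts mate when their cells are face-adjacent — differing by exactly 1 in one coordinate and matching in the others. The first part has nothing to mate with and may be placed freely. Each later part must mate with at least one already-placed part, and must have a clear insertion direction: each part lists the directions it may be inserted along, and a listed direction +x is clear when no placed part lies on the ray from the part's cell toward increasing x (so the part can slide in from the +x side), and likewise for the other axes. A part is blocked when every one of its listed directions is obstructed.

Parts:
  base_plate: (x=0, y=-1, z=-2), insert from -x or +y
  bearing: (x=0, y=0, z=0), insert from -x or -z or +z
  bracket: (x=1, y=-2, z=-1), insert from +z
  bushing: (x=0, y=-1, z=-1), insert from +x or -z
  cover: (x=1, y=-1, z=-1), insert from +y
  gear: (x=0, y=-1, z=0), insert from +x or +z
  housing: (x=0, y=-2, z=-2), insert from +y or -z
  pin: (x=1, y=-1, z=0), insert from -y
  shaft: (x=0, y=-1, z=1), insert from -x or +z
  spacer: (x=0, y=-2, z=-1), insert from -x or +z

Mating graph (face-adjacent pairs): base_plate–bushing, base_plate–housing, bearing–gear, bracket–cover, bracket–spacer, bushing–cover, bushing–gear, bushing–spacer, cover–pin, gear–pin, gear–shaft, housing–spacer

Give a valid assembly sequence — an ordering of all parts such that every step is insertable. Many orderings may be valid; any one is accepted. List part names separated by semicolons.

1. pin@(1, -1, 0) [-y clear] — {pin}
2. cover@(1, -1, -1) [+y clear] — {cover, pin}
3. bushing@(0, -1, -1) [-z clear] — {bushing, cover, pin}
4. spacer@(0, -2, -1) [-x clear] — {bushing, cover, pin, spacer}
5. housing@(0, -2, -2) [+y clear] — {bushing, cover, housing, pin, spacer}
6. bracket@(1, -2, -1) [+z clear] — {bracket, bushing, cover, housing, pin, spacer}
7. base_plate@(0, -1, -2) [-x clear] — {base_plate, bracket, bushing, cover, housing, pin, spacer}
8. gear@(0, -1, 0) [+z clear] — {base_plate, bracket, bushing, cover, gear, housing, pin, spacer}
9. shaft@(0, -1, 1) [-x clear] — {base_plate, bracket, bushing, cover, gear, housing, pin, shaft, spacer}
10. bearing@(0, 0, 0) [-x clear] — {base_plate, bearing, bracket, bushing, cover, gear, housing, pin, shaft, spacer}

pin; cover; bushing; spacer; housing; bracket; base_plate; gear; shaft; bearing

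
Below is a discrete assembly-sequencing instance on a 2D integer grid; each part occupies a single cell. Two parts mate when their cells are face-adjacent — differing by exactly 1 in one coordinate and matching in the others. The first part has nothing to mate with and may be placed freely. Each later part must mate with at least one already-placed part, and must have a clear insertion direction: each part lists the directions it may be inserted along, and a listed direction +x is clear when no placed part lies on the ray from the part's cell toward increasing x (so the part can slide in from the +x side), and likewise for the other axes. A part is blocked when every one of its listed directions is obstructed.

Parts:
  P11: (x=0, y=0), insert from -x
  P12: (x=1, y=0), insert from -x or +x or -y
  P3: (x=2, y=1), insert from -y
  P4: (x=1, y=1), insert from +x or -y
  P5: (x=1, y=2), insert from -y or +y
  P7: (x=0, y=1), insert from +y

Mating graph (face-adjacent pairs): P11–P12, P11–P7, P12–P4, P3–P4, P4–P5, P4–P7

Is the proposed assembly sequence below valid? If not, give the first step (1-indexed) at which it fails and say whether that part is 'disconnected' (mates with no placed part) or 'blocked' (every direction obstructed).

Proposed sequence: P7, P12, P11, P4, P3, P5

Invalid at step 2 (disconnected)

1. P7@(0, 1) [+y clear] — {P7}
2. P12@(1, 0) — no placed neighbour ⇒ disconnected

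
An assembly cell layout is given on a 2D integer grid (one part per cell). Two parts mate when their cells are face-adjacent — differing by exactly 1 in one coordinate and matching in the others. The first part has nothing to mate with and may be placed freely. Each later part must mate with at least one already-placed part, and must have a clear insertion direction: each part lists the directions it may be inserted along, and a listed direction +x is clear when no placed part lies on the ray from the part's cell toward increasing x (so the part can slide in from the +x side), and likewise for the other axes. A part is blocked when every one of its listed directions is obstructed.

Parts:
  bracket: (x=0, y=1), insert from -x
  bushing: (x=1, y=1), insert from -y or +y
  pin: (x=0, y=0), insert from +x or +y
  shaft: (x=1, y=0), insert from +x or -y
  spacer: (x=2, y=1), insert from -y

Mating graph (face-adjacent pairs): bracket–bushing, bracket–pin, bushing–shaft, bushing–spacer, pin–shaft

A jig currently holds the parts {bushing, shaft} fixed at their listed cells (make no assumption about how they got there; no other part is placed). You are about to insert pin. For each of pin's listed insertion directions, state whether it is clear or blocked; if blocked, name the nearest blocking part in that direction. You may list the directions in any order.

+x: nearest on ray is shaft@(1, 0) ⇒ blocked
+y: ray from pin(0, 0) has no placed part ⇒ clear

+x: blocked by shaft; +y: clear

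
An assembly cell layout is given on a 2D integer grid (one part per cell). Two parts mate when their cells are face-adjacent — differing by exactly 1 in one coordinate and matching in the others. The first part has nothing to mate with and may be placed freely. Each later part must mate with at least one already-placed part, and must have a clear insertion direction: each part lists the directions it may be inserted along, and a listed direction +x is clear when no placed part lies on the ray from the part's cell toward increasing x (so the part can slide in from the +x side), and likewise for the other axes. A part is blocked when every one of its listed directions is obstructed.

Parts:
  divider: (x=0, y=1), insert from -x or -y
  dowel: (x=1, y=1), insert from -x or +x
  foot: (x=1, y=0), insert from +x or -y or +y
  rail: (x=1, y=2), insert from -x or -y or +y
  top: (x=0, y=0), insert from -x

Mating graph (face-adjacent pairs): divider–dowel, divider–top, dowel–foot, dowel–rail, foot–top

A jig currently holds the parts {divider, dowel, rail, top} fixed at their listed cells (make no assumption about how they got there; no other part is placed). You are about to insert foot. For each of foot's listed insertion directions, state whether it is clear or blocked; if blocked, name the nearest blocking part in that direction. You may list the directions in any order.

+x: clear; +y: blocked by dowel; -y: clear

+x: ray from foot(1, 0) has no placed part ⇒ clear
-y: ray from foot(1, 0) has no placed part ⇒ clear
+y: nearest on ray is dowel@(1, 1) ⇒ blocked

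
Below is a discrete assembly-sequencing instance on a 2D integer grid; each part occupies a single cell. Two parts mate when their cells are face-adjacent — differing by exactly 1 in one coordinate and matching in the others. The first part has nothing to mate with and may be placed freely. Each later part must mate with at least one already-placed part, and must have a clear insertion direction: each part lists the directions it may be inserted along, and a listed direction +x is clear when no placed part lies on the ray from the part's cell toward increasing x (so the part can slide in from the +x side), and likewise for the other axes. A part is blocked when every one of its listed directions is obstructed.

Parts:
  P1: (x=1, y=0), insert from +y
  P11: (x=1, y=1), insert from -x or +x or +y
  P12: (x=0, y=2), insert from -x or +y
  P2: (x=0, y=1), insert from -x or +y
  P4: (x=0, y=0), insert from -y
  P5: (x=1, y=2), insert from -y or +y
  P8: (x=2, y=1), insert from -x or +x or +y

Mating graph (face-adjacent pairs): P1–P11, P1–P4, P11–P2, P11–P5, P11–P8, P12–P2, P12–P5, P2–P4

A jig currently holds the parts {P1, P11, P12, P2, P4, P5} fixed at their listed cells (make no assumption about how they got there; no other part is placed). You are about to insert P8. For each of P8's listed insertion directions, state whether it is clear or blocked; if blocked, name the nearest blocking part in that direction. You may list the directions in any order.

+x: clear; +y: clear; -x: blocked by P11

-x: nearest on ray is P11@(1, 1) ⇒ blocked
+x: ray from P8(2, 1) has no placed part ⇒ clear
+y: ray from P8(2, 1) has no placed part ⇒ clear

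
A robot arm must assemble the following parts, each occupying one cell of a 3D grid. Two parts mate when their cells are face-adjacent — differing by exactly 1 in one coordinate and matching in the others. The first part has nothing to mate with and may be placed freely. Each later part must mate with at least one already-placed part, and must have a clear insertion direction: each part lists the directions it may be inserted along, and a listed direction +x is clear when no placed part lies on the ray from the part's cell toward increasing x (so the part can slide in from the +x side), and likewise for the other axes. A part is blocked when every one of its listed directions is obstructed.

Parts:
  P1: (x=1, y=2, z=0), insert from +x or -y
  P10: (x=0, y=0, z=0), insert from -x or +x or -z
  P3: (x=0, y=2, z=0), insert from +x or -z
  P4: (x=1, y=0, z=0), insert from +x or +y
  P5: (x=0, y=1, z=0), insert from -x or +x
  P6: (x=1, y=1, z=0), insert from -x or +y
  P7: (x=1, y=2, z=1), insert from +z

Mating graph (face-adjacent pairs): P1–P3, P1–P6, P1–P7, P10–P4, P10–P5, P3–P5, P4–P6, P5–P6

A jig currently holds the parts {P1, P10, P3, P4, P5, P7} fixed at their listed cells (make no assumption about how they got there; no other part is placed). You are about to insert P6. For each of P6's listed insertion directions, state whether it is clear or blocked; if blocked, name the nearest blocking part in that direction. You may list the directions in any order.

-x: nearest on ray is P5@(0, 1, 0) ⇒ blocked
+y: nearest on ray is P1@(1, 2, 0) ⇒ blocked

+y: blocked by P1; -x: blocked by P5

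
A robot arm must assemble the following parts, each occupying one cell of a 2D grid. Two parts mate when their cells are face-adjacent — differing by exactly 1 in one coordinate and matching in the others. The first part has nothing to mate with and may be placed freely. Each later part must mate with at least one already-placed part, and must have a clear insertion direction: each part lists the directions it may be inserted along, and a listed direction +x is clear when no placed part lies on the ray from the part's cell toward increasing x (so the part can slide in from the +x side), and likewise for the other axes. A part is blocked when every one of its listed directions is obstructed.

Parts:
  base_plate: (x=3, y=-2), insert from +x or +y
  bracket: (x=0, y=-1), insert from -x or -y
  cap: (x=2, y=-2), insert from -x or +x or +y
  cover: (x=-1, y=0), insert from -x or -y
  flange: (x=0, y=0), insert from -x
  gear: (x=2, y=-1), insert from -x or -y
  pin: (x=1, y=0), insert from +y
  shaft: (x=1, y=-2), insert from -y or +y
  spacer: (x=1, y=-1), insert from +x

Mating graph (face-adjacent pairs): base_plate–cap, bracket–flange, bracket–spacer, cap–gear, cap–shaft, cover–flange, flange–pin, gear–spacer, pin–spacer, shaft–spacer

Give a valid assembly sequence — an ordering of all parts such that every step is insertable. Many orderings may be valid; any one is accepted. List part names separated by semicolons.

1. shaft@(1, -2) [-y clear] — {shaft}
2. spacer@(1, -1) [+x clear] — {shaft, spacer}
3. gear@(2, -1) [-y clear] — {gear, shaft, spacer}
4. cap@(2, -2) [+x clear] — {cap, gear, shaft, spacer}
5. base_plate@(3, -2) [+x clear] — {base_plate, cap, gear, shaft, spacer}
6. pin@(1, 0) [+y clear] — {base_plate, cap, gear, pin, shaft, spacer}
7. flange@(0, 0) [-x clear] — {base_plate, cap, flange, gear, pin, shaft, spacer}
8. cover@(-1, 0) [-x clear] — {base_plate, cap, cover, flange, gear, pin, shaft, spacer}
9. bracket@(0, -1) [-x clear] — {base_plate, bracket, cap, cover, flange, gear, pin, shaft, spacer}

shaft; spacer; gear; cap; base_plate; pin; flange; cover; bracket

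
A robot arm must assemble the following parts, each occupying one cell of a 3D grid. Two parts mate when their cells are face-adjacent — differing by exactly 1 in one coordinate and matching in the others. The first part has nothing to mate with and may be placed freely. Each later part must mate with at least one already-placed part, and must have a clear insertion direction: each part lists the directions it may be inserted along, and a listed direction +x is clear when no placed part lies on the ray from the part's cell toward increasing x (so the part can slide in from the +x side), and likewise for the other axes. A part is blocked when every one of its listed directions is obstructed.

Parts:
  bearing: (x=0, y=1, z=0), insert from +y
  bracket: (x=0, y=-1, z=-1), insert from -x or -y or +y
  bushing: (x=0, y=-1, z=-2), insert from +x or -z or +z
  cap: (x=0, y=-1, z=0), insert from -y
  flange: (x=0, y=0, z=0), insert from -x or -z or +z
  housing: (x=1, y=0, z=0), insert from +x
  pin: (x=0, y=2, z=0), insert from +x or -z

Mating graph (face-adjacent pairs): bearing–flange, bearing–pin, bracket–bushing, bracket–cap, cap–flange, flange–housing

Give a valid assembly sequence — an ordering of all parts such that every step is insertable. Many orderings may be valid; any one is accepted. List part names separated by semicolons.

flange; cap; bracket; bearing; pin; housing; bushing

1. flange@(0, 0, 0) [-x clear] — {flange}
2. cap@(0, -1, 0) [-y clear] — {cap, flange}
3. bracket@(0, -1, -1) [-x clear] — {bracket, cap, flange}
4. bearing@(0, 1, 0) [+y clear] — {bearing, bracket, cap, flange}
5. pin@(0, 2, 0) [+x clear] — {bearing, bracket, cap, flange, pin}
6. housing@(1, 0, 0) [+x clear] — {bearing, bracket, cap, flange, housing, pin}
7. bushing@(0, -1, -2) [+x clear] — {bearing, bracket, bushing, cap, flange, housing, pin}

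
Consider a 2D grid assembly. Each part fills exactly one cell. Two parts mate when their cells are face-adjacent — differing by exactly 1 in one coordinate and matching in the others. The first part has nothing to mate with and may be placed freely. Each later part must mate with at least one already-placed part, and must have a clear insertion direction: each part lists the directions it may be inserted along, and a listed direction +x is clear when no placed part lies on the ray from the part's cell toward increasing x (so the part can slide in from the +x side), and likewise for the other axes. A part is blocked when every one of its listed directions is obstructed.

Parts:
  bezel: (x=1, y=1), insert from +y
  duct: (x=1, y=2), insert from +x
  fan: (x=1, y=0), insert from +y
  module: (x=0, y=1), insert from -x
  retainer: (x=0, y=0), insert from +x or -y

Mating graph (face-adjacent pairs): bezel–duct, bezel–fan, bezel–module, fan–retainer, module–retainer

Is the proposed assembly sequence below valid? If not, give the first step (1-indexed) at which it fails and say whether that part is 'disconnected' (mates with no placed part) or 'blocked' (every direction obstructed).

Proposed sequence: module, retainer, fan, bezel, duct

Valid

1. module@(0, 1) [-x clear] — {module}
2. retainer@(0, 0) [+x clear] — {module, retainer}
3. fan@(1, 0) [+y clear] — {fan, module, retainer}
4. bezel@(1, 1) [+y clear] — {bezel, fan, module, retainer}
5. duct@(1, 2) [+x clear] — {bezel, duct, fan, module, retainer}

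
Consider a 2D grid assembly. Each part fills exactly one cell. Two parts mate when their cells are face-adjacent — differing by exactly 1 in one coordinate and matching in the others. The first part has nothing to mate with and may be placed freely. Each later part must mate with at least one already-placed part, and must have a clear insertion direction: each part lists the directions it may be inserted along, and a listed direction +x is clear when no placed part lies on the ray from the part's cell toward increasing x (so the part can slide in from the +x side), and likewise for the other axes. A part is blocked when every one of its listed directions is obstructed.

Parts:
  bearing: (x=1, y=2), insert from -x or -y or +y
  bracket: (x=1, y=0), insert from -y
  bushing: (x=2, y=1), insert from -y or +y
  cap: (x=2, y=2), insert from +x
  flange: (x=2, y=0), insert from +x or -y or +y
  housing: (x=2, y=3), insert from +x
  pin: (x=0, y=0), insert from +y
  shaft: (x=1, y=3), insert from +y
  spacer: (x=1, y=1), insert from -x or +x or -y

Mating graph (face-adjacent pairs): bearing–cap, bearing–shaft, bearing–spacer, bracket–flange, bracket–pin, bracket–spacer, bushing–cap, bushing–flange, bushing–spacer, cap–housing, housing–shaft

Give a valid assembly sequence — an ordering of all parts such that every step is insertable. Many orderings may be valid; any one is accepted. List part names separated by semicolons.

1. spacer@(1, 1) [-x clear] — {spacer}
2. bracket@(1, 0) [-y clear] — {bracket, spacer}
3. flange@(2, 0) [+x clear] — {bracket, flange, spacer}
4. pin@(0, 0) [+y clear] — {bracket, flange, pin, spacer}
5. bushing@(2, 1) [+y clear] — {bracket, bushing, flange, pin, spacer}
6. cap@(2, 2) [+x clear] — {bracket, bushing, cap, flange, pin, spacer}
7. bearing@(1, 2) [-x clear] — {bearing, bracket, bushing, cap, flange, pin, spacer}
8. housing@(2, 3) [+x clear] — {bearing, bracket, bushing, cap, flange, housing, pin, spacer}
9. shaft@(1, 3) [+y clear] — {bearing, bracket, bushing, cap, flange, housing, pin, shaft, spacer}

spacer; bracket; flange; pin; bushing; cap; bearing; housing; shaft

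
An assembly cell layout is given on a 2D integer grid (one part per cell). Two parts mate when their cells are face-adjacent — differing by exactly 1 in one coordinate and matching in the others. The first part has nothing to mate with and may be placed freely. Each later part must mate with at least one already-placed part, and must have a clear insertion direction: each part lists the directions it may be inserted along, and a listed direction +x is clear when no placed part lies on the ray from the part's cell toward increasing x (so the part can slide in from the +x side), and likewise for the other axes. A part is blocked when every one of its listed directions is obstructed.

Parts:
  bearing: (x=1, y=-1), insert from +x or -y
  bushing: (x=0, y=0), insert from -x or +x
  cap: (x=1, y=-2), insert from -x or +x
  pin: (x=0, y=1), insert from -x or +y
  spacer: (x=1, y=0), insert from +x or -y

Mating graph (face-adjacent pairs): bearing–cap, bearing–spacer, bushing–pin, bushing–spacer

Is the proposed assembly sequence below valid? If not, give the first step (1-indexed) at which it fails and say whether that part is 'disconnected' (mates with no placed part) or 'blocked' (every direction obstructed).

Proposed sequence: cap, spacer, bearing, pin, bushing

1. cap@(1, -2) [-x clear] — {cap}
2. spacer@(1, 0) — no placed neighbour ⇒ disconnected

Invalid at step 2 (disconnected)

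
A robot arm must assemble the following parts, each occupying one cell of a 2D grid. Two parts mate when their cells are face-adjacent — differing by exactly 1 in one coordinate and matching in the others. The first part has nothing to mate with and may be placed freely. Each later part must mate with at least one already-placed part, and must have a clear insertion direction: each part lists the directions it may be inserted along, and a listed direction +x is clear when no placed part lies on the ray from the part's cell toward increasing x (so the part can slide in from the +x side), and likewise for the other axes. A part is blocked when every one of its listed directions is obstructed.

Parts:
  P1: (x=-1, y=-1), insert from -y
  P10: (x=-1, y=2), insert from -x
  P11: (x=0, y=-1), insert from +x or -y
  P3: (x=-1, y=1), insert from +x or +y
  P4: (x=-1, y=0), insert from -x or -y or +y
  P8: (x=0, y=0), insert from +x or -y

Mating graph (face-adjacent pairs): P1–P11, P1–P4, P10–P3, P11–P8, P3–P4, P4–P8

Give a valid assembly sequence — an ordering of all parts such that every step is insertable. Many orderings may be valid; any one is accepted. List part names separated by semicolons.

P3; P10; P4; P1; P8; P11

1. P3@(-1, 1) [+x clear] — {P3}
2. P10@(-1, 2) [-x clear] — {P10, P3}
3. P4@(-1, 0) [-x clear] — {P10, P3, P4}
4. P1@(-1, -1) [-y clear] — {P1, P10, P3, P4}
5. P8@(0, 0) [+x clear] — {P1, P10, P3, P4, P8}
6. P11@(0, -1) [+x clear] — {P1, P10, P11, P3, P4, P8}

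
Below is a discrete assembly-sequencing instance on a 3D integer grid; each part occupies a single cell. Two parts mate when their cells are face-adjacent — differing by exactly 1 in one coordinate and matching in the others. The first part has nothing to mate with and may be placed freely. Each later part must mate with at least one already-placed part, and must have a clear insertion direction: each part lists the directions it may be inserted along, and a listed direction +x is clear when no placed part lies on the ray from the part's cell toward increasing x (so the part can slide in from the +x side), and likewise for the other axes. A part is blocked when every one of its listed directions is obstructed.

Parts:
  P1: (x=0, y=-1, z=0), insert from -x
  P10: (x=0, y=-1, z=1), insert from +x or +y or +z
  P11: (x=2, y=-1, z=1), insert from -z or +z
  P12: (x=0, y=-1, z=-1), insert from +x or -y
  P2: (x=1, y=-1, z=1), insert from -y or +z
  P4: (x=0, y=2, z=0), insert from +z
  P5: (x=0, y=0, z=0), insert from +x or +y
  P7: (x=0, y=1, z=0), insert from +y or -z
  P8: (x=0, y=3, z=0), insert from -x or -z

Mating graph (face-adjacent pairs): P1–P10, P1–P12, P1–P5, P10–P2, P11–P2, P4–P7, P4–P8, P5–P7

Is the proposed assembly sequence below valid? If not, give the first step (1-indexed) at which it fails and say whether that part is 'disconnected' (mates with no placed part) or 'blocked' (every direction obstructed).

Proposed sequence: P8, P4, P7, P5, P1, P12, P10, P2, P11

1. P8@(0, 3, 0) [-x clear] — {P8}
2. P4@(0, 2, 0) [+z clear] — {P4, P8}
3. P7@(0, 1, 0) [-z clear] — {P4, P7, P8}
4. P5@(0, 0, 0) [+x clear] — {P4, P5, P7, P8}
5. P1@(0, -1, 0) [-x clear] — {P1, P4, P5, P7, P8}
6. P12@(0, -1, -1) [+x clear] — {P1, P12, P4, P5, P7, P8}
7. P10@(0, -1, 1) [+x clear] — {P1, P10, P12, P4, P5, P7, P8}
8. P2@(1, -1, 1) [-y clear] — {P1, P10, P12, P2, P4, P5, P7, P8}
9. P11@(2, -1, 1) [-z clear] — {P1, P10, P11, P12, P2, P4, P5, P7, P8}

Valid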